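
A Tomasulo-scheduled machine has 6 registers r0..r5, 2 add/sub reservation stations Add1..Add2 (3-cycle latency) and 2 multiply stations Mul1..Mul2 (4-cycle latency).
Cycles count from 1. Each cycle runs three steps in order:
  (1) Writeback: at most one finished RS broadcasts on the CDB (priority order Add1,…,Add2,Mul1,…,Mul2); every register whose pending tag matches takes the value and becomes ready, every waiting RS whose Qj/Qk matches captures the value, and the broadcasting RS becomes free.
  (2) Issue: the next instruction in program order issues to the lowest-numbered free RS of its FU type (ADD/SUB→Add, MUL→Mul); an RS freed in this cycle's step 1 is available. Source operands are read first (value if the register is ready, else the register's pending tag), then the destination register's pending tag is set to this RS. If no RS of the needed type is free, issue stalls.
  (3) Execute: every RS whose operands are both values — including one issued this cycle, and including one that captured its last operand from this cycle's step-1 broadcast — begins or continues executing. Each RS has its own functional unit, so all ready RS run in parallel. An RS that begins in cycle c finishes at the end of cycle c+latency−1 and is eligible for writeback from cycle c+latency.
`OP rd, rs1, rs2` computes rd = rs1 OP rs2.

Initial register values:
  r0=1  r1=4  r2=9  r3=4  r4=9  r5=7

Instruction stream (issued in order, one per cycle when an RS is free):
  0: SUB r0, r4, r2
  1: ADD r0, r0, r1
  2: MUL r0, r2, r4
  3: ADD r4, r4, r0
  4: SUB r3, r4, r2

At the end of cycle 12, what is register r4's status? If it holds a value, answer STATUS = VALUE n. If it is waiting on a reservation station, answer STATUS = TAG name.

  c1: issue SUB r0<-Add1  regs: r0:Add1,r1:4,r2:9,r3:4,r4:9,r5:7
  c2: issue ADD r0<-Add2  regs: r0:Add2,r1:4,r2:9,r3:4,r4:9,r5:7
  c3: issue MUL r0<-Mul1  regs: r0:Mul1,r1:4,r2:9,r3:4,r4:9,r5:7
  c4: CDB Add1=0; issue ADD r4<-Add1  regs: r0:Mul1,r1:4,r2:9,r3:4,r4:Add1,r5:7
  c5: stall  regs: r0:Mul1,r1:4,r2:9,r3:4,r4:Add1,r5:7
  c6: stall  regs: r0:Mul1,r1:4,r2:9,r3:4,r4:Add1,r5:7
  c7: CDB Add2=4; issue SUB r3<-Add2  regs: r0:Mul1,r1:4,r2:9,r3:Add2,r4:Add1,r5:7
  c8: CDB Mul1=81  regs: r0:81,r1:4,r2:9,r3:Add2,r4:Add1,r5:7
  c9: -  regs: r0:81,r1:4,r2:9,r3:Add2,r4:Add1,r5:7
  c10: -  regs: r0:81,r1:4,r2:9,r3:Add2,r4:Add1,r5:7
  c11: CDB Add1=90  regs: r0:81,r1:4,r2:9,r3:Add2,r4:90,r5:7
  c12: -  regs: r0:81,r1:4,r2:9,r3:Add2,r4:90,r5:7

STATUS = VALUE 90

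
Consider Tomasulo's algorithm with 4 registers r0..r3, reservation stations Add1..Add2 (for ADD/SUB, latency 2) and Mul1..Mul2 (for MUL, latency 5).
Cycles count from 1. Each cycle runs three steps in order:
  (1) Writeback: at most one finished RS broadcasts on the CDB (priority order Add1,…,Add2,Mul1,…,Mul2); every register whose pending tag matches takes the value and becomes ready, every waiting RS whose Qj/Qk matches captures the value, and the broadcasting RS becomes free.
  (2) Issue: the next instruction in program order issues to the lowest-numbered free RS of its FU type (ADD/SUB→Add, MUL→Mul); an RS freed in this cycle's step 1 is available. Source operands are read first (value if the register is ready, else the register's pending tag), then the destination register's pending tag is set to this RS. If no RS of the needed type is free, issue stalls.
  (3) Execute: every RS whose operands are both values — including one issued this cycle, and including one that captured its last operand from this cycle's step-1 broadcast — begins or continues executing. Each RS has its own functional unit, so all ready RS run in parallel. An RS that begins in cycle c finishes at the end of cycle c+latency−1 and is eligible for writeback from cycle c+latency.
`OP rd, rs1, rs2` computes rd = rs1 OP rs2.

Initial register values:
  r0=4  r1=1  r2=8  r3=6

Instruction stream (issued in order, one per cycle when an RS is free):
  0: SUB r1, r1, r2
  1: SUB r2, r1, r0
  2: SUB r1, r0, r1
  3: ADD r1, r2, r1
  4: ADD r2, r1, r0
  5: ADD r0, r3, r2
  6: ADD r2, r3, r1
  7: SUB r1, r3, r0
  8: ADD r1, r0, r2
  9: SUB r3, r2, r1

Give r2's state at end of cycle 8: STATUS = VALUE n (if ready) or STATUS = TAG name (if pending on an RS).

STATUS = TAG Add2

c1: issue SUB r1<-Add1 | r0:4,r1:Add1,r2:8,r3:6
c2: issue SUB r2<-Add2 | r0:4,r1:Add1,r2:Add2,r3:6
c3: CDB Add1=-7; issue SUB r1<-Add1 | r0:4,r1:Add1,r2:Add2,r3:6
c4: stall | r0:4,r1:Add1,r2:Add2,r3:6
c5: CDB Add1=11; issue ADD r1<-Add1 | r0:4,r1:Add1,r2:Add2,r3:6
c6: CDB Add2=-11; issue ADD r2<-Add2 | r0:4,r1:Add1,r2:Add2,r3:6
c7: stall | r0:4,r1:Add1,r2:Add2,r3:6
c8: CDB Add1=0; issue ADD r0<-Add1 | r0:Add1,r1:0,r2:Add2,r3:6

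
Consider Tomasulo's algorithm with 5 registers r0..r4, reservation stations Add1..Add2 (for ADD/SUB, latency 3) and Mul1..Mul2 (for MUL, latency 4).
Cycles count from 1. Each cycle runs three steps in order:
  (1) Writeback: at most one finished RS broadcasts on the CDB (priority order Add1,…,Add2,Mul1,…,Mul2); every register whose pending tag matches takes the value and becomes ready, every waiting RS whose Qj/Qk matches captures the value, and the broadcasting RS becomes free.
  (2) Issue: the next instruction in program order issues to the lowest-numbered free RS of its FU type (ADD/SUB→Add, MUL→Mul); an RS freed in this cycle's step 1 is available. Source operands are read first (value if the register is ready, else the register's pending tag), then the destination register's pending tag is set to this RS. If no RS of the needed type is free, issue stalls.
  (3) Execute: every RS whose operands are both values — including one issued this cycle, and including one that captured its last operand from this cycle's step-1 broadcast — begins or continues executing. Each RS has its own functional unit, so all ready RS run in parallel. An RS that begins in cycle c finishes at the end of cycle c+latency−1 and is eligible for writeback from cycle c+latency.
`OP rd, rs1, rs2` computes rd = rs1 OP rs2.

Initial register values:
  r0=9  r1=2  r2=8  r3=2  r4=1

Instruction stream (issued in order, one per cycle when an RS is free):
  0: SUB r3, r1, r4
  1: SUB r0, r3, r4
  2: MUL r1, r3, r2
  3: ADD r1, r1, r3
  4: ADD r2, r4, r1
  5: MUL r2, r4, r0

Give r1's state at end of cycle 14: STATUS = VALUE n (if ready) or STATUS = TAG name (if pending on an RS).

STATUS = VALUE 9

c1: issue SUB r3<-Add1 | r0:9,r1:2,r2:8,r3:Add1,r4:1
c2: issue SUB r0<-Add2 | r0:Add2,r1:2,r2:8,r3:Add1,r4:1
c3: issue MUL r1<-Mul1 | r0:Add2,r1:Mul1,r2:8,r3:Add1,r4:1
c4: CDB Add1=1; issue ADD r1<-Add1 | r0:Add2,r1:Add1,r2:8,r3:1,r4:1
c5: stall | r0:Add2,r1:Add1,r2:8,r3:1,r4:1
c6: stall | r0:Add2,r1:Add1,r2:8,r3:1,r4:1
c7: CDB Add2=0; issue ADD r2<-Add2 | r0:0,r1:Add1,r2:Add2,r3:1,r4:1
c8: CDB Mul1=8; issue MUL r2<-Mul1 | r0:0,r1:Add1,r2:Mul1,r3:1,r4:1
c9: - | r0:0,r1:Add1,r2:Mul1,r3:1,r4:1
c10: - | r0:0,r1:Add1,r2:Mul1,r3:1,r4:1
c11: CDB Add1=9 | r0:0,r1:9,r2:Mul1,r3:1,r4:1
c12: CDB Mul1=0 | r0:0,r1:9,r2:0,r3:1,r4:1
c13: - | r0:0,r1:9,r2:0,r3:1,r4:1
c14: CDB Add2=10 | r0:0,r1:9,r2:0,r3:1,r4:1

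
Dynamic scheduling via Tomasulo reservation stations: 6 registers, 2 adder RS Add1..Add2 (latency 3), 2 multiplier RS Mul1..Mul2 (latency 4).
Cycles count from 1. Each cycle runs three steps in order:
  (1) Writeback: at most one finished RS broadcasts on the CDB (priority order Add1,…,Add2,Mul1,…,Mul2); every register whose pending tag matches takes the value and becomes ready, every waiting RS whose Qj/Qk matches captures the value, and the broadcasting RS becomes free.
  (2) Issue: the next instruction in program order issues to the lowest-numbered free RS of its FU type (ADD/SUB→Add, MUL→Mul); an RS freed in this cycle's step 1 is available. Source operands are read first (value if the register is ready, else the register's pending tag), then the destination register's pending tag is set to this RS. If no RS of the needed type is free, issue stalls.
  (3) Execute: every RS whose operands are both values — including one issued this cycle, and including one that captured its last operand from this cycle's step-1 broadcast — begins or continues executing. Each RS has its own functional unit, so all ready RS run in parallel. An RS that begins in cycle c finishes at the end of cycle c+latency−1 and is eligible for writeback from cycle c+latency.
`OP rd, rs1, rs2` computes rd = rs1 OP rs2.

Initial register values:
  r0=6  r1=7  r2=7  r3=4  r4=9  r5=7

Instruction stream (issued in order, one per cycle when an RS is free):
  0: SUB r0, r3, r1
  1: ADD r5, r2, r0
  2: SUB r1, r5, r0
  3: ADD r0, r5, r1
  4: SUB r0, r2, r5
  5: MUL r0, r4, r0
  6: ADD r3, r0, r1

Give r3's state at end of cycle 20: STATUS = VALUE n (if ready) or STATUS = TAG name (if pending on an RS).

STATUS = VALUE 34

  c1: issue SUB r0<-Add1  regs: r0:Add1,r1:7,r2:7,r3:4,r4:9,r5:7
  c2: issue ADD r5<-Add2  regs: r0:Add1,r1:7,r2:7,r3:4,r4:9,r5:Add2
  c3: stall  regs: r0:Add1,r1:7,r2:7,r3:4,r4:9,r5:Add2
  c4: CDB Add1=-3; issue SUB r1<-Add1  regs: r0:-3,r1:Add1,r2:7,r3:4,r4:9,r5:Add2
  c5: stall  regs: r0:-3,r1:Add1,r2:7,r3:4,r4:9,r5:Add2
  c6: stall  regs: r0:-3,r1:Add1,r2:7,r3:4,r4:9,r5:Add2
  c7: CDB Add2=4; issue ADD r0<-Add2  regs: r0:Add2,r1:Add1,r2:7,r3:4,r4:9,r5:4
  c8: stall  regs: r0:Add2,r1:Add1,r2:7,r3:4,r4:9,r5:4
  c9: stall  regs: r0:Add2,r1:Add1,r2:7,r3:4,r4:9,r5:4
  c10: CDB Add1=7; issue SUB r0<-Add1  regs: r0:Add1,r1:7,r2:7,r3:4,r4:9,r5:4
  c11: issue MUL r0<-Mul1  regs: r0:Mul1,r1:7,r2:7,r3:4,r4:9,r5:4
  c12: stall  regs: r0:Mul1,r1:7,r2:7,r3:4,r4:9,r5:4
  c13: CDB Add1=3; issue ADD r3<-Add1  regs: r0:Mul1,r1:7,r2:7,r3:Add1,r4:9,r5:4
  c14: CDB Add2=11  regs: r0:Mul1,r1:7,r2:7,r3:Add1,r4:9,r5:4
  c15: -  regs: r0:Mul1,r1:7,r2:7,r3:Add1,r4:9,r5:4
  c16: -  regs: r0:Mul1,r1:7,r2:7,r3:Add1,r4:9,r5:4
  c17: CDB Mul1=27  regs: r0:27,r1:7,r2:7,r3:Add1,r4:9,r5:4
  c18: -  regs: r0:27,r1:7,r2:7,r3:Add1,r4:9,r5:4
  c19: -  regs: r0:27,r1:7,r2:7,r3:Add1,r4:9,r5:4
  c20: CDB Add1=34  regs: r0:27,r1:7,r2:7,r3:34,r4:9,r5:4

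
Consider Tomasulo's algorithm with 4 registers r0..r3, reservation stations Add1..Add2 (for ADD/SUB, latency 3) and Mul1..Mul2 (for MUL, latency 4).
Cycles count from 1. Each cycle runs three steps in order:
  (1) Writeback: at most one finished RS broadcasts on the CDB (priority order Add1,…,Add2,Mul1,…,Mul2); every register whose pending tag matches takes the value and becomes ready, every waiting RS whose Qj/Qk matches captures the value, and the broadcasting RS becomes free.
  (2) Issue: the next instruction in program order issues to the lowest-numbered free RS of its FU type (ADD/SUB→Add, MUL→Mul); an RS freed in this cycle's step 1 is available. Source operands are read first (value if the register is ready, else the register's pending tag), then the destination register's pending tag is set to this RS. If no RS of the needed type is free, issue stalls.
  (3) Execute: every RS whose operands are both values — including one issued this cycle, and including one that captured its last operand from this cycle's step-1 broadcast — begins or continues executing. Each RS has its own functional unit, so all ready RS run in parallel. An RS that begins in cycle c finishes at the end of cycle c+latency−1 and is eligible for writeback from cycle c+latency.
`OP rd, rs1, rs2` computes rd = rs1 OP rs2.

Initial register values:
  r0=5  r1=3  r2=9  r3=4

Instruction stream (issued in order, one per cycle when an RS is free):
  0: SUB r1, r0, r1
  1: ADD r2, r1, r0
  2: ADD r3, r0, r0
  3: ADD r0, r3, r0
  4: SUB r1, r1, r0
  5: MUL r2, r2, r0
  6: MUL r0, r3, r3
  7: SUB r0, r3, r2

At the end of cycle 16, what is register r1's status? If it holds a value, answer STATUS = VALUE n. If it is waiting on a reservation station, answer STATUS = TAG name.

STATUS = VALUE -13

cycle 1: issue SUB r1<-Add1 // r0:5,r1:Add1,r2:9,r3:4
cycle 2: issue ADD r2<-Add2 // r0:5,r1:Add1,r2:Add2,r3:4
cycle 3: stall // r0:5,r1:Add1,r2:Add2,r3:4
cycle 4: CDB Add1=2; issue ADD r3<-Add1 // r0:5,r1:2,r2:Add2,r3:Add1
cycle 5: stall // r0:5,r1:2,r2:Add2,r3:Add1
cycle 6: stall // r0:5,r1:2,r2:Add2,r3:Add1
cycle 7: CDB Add1=10; issue ADD r0<-Add1 // r0:Add1,r1:2,r2:Add2,r3:10
cycle 8: CDB Add2=7; issue SUB r1<-Add2 // r0:Add1,r1:Add2,r2:7,r3:10
cycle 9: issue MUL r2<-Mul1 // r0:Add1,r1:Add2,r2:Mul1,r3:10
cycle 10: CDB Add1=15; issue MUL r0<-Mul2 // r0:Mul2,r1:Add2,r2:Mul1,r3:10
cycle 11: issue SUB r0<-Add1 // r0:Add1,r1:Add2,r2:Mul1,r3:10
cycle 12: - // r0:Add1,r1:Add2,r2:Mul1,r3:10
cycle 13: CDB Add2=-13 // r0:Add1,r1:-13,r2:Mul1,r3:10
cycle 14: CDB Mul1=105 // r0:Add1,r1:-13,r2:105,r3:10
cycle 15: CDB Mul2=100 // r0:Add1,r1:-13,r2:105,r3:10
cycle 16: - // r0:Add1,r1:-13,r2:105,r3:10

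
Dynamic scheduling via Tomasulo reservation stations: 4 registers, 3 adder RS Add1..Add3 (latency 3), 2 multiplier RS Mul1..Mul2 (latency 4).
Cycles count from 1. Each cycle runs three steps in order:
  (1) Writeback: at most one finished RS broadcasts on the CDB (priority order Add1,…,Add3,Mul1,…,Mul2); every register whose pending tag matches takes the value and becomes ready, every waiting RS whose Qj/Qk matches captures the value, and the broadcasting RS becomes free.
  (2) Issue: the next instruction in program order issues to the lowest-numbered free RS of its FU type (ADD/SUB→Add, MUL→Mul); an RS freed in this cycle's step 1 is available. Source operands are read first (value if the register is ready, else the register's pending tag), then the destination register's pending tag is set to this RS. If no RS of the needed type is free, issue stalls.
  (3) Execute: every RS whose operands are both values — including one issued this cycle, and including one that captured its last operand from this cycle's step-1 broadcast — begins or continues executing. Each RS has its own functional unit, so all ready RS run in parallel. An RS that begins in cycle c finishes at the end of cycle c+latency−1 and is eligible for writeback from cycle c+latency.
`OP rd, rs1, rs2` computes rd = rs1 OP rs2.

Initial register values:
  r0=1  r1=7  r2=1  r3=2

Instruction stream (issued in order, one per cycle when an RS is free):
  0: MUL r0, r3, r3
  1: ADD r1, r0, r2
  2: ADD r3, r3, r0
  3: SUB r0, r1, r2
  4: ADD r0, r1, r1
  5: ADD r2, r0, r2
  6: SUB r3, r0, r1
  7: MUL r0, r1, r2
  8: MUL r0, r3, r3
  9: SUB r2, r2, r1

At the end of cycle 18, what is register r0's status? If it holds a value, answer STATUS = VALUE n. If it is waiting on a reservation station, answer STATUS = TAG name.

cycle 1: issue MUL r0<-Mul1 // r0:Mul1,r1:7,r2:1,r3:2
cycle 2: issue ADD r1<-Add1 // r0:Mul1,r1:Add1,r2:1,r3:2
cycle 3: issue ADD r3<-Add2 // r0:Mul1,r1:Add1,r2:1,r3:Add2
cycle 4: issue SUB r0<-Add3 // r0:Add3,r1:Add1,r2:1,r3:Add2
cycle 5: CDB Mul1=4; stall // r0:Add3,r1:Add1,r2:1,r3:Add2
cycle 6: stall // r0:Add3,r1:Add1,r2:1,r3:Add2
cycle 7: stall // r0:Add3,r1:Add1,r2:1,r3:Add2
cycle 8: CDB Add1=5; issue ADD r0<-Add1 // r0:Add1,r1:5,r2:1,r3:Add2
cycle 9: CDB Add2=6; issue ADD r2<-Add2 // r0:Add1,r1:5,r2:Add2,r3:6
cycle 10: stall // r0:Add1,r1:5,r2:Add2,r3:6
cycle 11: CDB Add1=10; issue SUB r3<-Add1 // r0:10,r1:5,r2:Add2,r3:Add1
cycle 12: CDB Add3=4; issue MUL r0<-Mul1 // r0:Mul1,r1:5,r2:Add2,r3:Add1
cycle 13: issue MUL r0<-Mul2 // r0:Mul2,r1:5,r2:Add2,r3:Add1
cycle 14: CDB Add1=5; issue SUB r2<-Add1 // r0:Mul2,r1:5,r2:Add1,r3:5
cycle 15: CDB Add2=11 // r0:Mul2,r1:5,r2:Add1,r3:5
cycle 16: - // r0:Mul2,r1:5,r2:Add1,r3:5
cycle 17: - // r0:Mul2,r1:5,r2:Add1,r3:5
cycle 18: CDB Add1=6 // r0:Mul2,r1:5,r2:6,r3:5

STATUS = TAG Mul2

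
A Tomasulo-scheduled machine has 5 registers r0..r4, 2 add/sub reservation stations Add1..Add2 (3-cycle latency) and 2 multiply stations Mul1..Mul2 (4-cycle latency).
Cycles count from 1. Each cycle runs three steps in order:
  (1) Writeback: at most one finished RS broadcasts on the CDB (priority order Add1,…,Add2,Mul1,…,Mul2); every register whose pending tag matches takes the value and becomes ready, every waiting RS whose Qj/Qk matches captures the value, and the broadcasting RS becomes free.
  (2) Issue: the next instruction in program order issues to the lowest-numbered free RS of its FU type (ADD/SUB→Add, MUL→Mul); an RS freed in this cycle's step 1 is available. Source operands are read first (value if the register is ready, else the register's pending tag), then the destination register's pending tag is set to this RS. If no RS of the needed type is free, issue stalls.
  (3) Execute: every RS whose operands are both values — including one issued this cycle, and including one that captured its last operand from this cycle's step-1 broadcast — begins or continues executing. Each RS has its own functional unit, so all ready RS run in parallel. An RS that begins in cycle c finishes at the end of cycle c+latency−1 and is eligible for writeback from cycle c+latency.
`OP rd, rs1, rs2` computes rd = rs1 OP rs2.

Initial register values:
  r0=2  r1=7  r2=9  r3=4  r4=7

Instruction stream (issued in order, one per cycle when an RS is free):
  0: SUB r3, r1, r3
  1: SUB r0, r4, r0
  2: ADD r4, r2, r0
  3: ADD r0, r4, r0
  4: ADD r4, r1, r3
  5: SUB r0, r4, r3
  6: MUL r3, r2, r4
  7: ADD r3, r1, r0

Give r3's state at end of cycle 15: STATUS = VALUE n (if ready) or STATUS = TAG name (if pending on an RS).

c1: issue SUB r3<-Add1 | r0:2,r1:7,r2:9,r3:Add1,r4:7
c2: issue SUB r0<-Add2 | r0:Add2,r1:7,r2:9,r3:Add1,r4:7
c3: stall | r0:Add2,r1:7,r2:9,r3:Add1,r4:7
c4: CDB Add1=3; issue ADD r4<-Add1 | r0:Add2,r1:7,r2:9,r3:3,r4:Add1
c5: CDB Add2=5; issue ADD r0<-Add2 | r0:Add2,r1:7,r2:9,r3:3,r4:Add1
c6: stall | r0:Add2,r1:7,r2:9,r3:3,r4:Add1
c7: stall | r0:Add2,r1:7,r2:9,r3:3,r4:Add1
c8: CDB Add1=14; issue ADD r4<-Add1 | r0:Add2,r1:7,r2:9,r3:3,r4:Add1
c9: stall | r0:Add2,r1:7,r2:9,r3:3,r4:Add1
c10: stall | r0:Add2,r1:7,r2:9,r3:3,r4:Add1
c11: CDB Add1=10; issue SUB r0<-Add1 | r0:Add1,r1:7,r2:9,r3:3,r4:10
c12: CDB Add2=19; issue MUL r3<-Mul1 | r0:Add1,r1:7,r2:9,r3:Mul1,r4:10
c13: issue ADD r3<-Add2 | r0:Add1,r1:7,r2:9,r3:Add2,r4:10
c14: CDB Add1=7 | r0:7,r1:7,r2:9,r3:Add2,r4:10
c15: - | r0:7,r1:7,r2:9,r3:Add2,r4:10

STATUS = TAG Add2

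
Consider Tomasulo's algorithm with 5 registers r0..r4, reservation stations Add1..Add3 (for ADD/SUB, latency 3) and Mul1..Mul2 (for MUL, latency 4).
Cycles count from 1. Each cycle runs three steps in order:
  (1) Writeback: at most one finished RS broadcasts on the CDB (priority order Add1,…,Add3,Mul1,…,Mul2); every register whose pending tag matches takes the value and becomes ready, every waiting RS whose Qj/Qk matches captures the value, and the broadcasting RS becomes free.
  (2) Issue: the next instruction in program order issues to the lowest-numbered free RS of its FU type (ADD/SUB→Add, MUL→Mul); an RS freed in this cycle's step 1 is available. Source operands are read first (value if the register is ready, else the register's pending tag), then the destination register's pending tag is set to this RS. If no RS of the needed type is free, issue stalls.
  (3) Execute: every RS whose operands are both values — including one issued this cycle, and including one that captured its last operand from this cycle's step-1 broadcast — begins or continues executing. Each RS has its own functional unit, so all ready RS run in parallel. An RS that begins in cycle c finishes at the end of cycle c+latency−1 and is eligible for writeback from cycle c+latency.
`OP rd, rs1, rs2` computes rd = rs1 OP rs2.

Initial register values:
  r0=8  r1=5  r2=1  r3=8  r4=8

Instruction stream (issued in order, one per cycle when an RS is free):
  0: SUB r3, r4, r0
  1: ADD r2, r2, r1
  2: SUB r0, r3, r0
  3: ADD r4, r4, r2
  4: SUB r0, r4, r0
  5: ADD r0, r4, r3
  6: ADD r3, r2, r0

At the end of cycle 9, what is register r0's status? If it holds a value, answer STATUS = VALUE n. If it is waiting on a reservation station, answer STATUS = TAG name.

STATUS = TAG Add3

c1: issue SUB r3<-Add1 | r0:8,r1:5,r2:1,r3:Add1,r4:8
c2: issue ADD r2<-Add2 | r0:8,r1:5,r2:Add2,r3:Add1,r4:8
c3: issue SUB r0<-Add3 | r0:Add3,r1:5,r2:Add2,r3:Add1,r4:8
c4: CDB Add1=0; issue ADD r4<-Add1 | r0:Add3,r1:5,r2:Add2,r3:0,r4:Add1
c5: CDB Add2=6; issue SUB r0<-Add2 | r0:Add2,r1:5,r2:6,r3:0,r4:Add1
c6: stall | r0:Add2,r1:5,r2:6,r3:0,r4:Add1
c7: CDB Add3=-8; issue ADD r0<-Add3 | r0:Add3,r1:5,r2:6,r3:0,r4:Add1
c8: CDB Add1=14; issue ADD r3<-Add1 | r0:Add3,r1:5,r2:6,r3:Add1,r4:14
c9: - | r0:Add3,r1:5,r2:6,r3:Add1,r4:14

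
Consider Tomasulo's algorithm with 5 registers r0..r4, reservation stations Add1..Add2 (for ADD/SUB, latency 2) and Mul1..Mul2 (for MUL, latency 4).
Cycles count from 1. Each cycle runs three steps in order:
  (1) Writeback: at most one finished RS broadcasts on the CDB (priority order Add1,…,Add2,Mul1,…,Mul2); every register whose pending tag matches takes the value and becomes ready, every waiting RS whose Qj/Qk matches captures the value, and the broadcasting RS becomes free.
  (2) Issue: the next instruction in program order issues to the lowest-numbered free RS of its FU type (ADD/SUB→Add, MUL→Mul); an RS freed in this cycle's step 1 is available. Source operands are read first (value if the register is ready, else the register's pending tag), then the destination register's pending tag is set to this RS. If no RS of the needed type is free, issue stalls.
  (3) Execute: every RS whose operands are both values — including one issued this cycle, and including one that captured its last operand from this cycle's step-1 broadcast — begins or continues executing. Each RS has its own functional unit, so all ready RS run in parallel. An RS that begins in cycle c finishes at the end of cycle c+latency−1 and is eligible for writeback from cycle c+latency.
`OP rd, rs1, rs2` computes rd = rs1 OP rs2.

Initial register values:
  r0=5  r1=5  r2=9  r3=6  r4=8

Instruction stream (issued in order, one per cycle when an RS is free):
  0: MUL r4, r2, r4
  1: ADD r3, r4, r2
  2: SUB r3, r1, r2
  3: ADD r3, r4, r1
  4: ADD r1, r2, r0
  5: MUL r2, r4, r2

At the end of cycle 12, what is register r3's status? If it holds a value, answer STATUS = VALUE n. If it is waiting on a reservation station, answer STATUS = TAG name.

cycle 1: issue MUL r4<-Mul1 // r0:5,r1:5,r2:9,r3:6,r4:Mul1
cycle 2: issue ADD r3<-Add1 // r0:5,r1:5,r2:9,r3:Add1,r4:Mul1
cycle 3: issue SUB r3<-Add2 // r0:5,r1:5,r2:9,r3:Add2,r4:Mul1
cycle 4: stall // r0:5,r1:5,r2:9,r3:Add2,r4:Mul1
cycle 5: CDB Add2=-4; issue ADD r3<-Add2 // r0:5,r1:5,r2:9,r3:Add2,r4:Mul1
cycle 6: CDB Mul1=72; stall // r0:5,r1:5,r2:9,r3:Add2,r4:72
cycle 7: stall // r0:5,r1:5,r2:9,r3:Add2,r4:72
cycle 8: CDB Add1=81; issue ADD r1<-Add1 // r0:5,r1:Add1,r2:9,r3:Add2,r4:72
cycle 9: CDB Add2=77; issue MUL r2<-Mul1 // r0:5,r1:Add1,r2:Mul1,r3:77,r4:72
cycle 10: CDB Add1=14 // r0:5,r1:14,r2:Mul1,r3:77,r4:72
cycle 11: - // r0:5,r1:14,r2:Mul1,r3:77,r4:72
cycle 12: - // r0:5,r1:14,r2:Mul1,r3:77,r4:72

STATUS = VALUE 77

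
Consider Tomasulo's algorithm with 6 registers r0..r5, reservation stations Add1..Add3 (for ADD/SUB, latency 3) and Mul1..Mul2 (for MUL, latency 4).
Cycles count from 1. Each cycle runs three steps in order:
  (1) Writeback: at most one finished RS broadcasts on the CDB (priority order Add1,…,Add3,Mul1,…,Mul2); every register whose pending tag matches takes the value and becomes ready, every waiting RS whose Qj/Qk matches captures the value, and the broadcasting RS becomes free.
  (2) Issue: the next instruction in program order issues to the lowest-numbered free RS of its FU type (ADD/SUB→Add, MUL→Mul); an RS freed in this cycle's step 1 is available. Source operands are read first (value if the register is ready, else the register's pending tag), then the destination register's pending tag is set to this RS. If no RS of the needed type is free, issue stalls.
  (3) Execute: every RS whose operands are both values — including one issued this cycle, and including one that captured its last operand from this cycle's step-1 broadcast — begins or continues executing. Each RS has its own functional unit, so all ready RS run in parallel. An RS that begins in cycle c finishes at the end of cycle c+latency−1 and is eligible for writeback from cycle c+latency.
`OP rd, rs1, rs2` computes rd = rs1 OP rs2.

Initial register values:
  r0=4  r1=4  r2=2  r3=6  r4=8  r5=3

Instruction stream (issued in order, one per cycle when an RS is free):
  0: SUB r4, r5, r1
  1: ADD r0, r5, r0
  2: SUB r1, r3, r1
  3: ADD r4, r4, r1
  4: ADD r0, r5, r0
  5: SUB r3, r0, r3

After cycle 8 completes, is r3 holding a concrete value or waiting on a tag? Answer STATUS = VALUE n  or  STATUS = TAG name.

STATUS = TAG Add3

  c1: issue SUB r4<-Add1  regs: r0:4,r1:4,r2:2,r3:6,r4:Add1,r5:3
  c2: issue ADD r0<-Add2  regs: r0:Add2,r1:4,r2:2,r3:6,r4:Add1,r5:3
  c3: issue SUB r1<-Add3  regs: r0:Add2,r1:Add3,r2:2,r3:6,r4:Add1,r5:3
  c4: CDB Add1=-1; issue ADD r4<-Add1  regs: r0:Add2,r1:Add3,r2:2,r3:6,r4:Add1,r5:3
  c5: CDB Add2=7; issue ADD r0<-Add2  regs: r0:Add2,r1:Add3,r2:2,r3:6,r4:Add1,r5:3
  c6: CDB Add3=2; issue SUB r3<-Add3  regs: r0:Add2,r1:2,r2:2,r3:Add3,r4:Add1,r5:3
  c7: -  regs: r0:Add2,r1:2,r2:2,r3:Add3,r4:Add1,r5:3
  c8: CDB Add2=10  regs: r0:10,r1:2,r2:2,r3:Add3,r4:Add1,r5:3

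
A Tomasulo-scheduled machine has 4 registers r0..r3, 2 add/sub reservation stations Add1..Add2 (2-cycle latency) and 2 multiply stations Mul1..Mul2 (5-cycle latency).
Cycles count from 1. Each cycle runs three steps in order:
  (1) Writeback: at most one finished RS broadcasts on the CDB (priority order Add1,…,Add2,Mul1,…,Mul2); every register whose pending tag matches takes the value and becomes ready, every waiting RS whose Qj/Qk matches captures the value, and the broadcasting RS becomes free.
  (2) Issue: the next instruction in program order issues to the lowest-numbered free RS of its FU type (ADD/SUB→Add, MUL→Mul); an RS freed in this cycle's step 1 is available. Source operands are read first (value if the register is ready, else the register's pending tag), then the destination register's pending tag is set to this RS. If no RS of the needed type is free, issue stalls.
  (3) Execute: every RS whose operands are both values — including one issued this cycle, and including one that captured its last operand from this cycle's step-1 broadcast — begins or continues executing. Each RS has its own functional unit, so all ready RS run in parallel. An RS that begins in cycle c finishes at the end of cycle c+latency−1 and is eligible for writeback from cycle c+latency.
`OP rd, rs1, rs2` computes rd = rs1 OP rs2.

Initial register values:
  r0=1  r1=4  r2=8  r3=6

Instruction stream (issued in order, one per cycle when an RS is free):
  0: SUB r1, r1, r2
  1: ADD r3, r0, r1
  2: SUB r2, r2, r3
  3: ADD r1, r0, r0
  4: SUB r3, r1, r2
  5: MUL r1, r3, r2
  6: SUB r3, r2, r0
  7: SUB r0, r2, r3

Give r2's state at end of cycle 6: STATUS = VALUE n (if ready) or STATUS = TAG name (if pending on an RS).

STATUS = TAG Add1

cycle 1: issue SUB r1<-Add1 // r0:1,r1:Add1,r2:8,r3:6
cycle 2: issue ADD r3<-Add2 // r0:1,r1:Add1,r2:8,r3:Add2
cycle 3: CDB Add1=-4; issue SUB r2<-Add1 // r0:1,r1:-4,r2:Add1,r3:Add2
cycle 4: stall // r0:1,r1:-4,r2:Add1,r3:Add2
cycle 5: CDB Add2=-3; issue ADD r1<-Add2 // r0:1,r1:Add2,r2:Add1,r3:-3
cycle 6: stall // r0:1,r1:Add2,r2:Add1,r3:-3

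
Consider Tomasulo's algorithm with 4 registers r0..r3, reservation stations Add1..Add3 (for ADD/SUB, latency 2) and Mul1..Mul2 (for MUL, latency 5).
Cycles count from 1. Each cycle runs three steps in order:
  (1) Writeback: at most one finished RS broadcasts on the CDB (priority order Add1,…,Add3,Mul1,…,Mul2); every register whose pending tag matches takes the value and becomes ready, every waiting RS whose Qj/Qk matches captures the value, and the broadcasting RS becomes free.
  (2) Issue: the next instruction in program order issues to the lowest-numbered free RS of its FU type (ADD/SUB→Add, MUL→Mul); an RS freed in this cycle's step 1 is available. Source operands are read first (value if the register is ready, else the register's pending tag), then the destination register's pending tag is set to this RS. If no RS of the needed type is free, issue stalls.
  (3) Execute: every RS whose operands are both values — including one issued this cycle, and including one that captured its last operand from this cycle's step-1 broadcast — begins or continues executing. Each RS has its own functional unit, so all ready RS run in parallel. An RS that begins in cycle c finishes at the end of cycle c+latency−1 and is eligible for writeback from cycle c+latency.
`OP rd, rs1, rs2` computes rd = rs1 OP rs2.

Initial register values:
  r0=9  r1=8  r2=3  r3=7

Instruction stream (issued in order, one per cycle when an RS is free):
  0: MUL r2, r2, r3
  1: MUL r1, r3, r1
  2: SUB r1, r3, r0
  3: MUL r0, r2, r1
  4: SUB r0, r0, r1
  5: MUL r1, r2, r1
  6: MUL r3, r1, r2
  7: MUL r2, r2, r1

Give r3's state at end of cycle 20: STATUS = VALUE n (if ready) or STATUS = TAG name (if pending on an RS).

STATUS = VALUE -882

  c1: issue MUL r2<-Mul1  regs: r0:9,r1:8,r2:Mul1,r3:7
  c2: issue MUL r1<-Mul2  regs: r0:9,r1:Mul2,r2:Mul1,r3:7
  c3: issue SUB r1<-Add1  regs: r0:9,r1:Add1,r2:Mul1,r3:7
  c4: stall  regs: r0:9,r1:Add1,r2:Mul1,r3:7
  c5: CDB Add1=-2; stall  regs: r0:9,r1:-2,r2:Mul1,r3:7
  c6: CDB Mul1=21; issue MUL r0<-Mul1  regs: r0:Mul1,r1:-2,r2:21,r3:7
  c7: CDB Mul2=56; issue SUB r0<-Add1  regs: r0:Add1,r1:-2,r2:21,r3:7
  c8: issue MUL r1<-Mul2  regs: r0:Add1,r1:Mul2,r2:21,r3:7
  c9: stall  regs: r0:Add1,r1:Mul2,r2:21,r3:7
  c10: stall  regs: r0:Add1,r1:Mul2,r2:21,r3:7
  c11: CDB Mul1=-42; issue MUL r3<-Mul1  regs: r0:Add1,r1:Mul2,r2:21,r3:Mul1
  c12: stall  regs: r0:Add1,r1:Mul2,r2:21,r3:Mul1
  c13: CDB Add1=-40; stall  regs: r0:-40,r1:Mul2,r2:21,r3:Mul1
  c14: CDB Mul2=-42; issue MUL r2<-Mul2  regs: r0:-40,r1:-42,r2:Mul2,r3:Mul1
  c15: -  regs: r0:-40,r1:-42,r2:Mul2,r3:Mul1
  c16: -  regs: r0:-40,r1:-42,r2:Mul2,r3:Mul1
  c17: -  regs: r0:-40,r1:-42,r2:Mul2,r3:Mul1
  c18: -  regs: r0:-40,r1:-42,r2:Mul2,r3:Mul1
  c19: CDB Mul1=-882  regs: r0:-40,r1:-42,r2:Mul2,r3:-882
  c20: CDB Mul2=-882  regs: r0:-40,r1:-42,r2:-882,r3:-882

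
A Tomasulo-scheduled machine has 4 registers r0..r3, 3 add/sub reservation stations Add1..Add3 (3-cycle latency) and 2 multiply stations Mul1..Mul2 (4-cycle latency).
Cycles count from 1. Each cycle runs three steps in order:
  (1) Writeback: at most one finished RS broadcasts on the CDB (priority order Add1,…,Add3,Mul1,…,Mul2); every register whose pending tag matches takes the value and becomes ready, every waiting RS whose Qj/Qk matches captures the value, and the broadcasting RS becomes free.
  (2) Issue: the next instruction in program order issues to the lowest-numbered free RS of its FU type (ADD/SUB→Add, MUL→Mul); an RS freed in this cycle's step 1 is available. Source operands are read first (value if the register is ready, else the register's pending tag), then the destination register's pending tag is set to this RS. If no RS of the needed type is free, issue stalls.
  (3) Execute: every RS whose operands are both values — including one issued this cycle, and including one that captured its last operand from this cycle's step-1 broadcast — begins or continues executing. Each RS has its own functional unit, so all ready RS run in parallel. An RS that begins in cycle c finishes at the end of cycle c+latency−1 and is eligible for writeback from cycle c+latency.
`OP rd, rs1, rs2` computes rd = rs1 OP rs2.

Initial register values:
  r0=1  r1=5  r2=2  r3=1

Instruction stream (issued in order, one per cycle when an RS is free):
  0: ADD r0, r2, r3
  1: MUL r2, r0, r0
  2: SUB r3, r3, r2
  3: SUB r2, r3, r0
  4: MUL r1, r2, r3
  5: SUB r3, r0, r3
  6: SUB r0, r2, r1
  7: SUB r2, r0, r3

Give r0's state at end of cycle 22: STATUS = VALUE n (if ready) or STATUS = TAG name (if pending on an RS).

  c1: issue ADD r0<-Add1  regs: r0:Add1,r1:5,r2:2,r3:1
  c2: issue MUL r2<-Mul1  regs: r0:Add1,r1:5,r2:Mul1,r3:1
  c3: issue SUB r3<-Add2  regs: r0:Add1,r1:5,r2:Mul1,r3:Add2
  c4: CDB Add1=3; issue SUB r2<-Add1  regs: r0:3,r1:5,r2:Add1,r3:Add2
  c5: issue MUL r1<-Mul2  regs: r0:3,r1:Mul2,r2:Add1,r3:Add2
  c6: issue SUB r3<-Add3  regs: r0:3,r1:Mul2,r2:Add1,r3:Add3
  c7: stall  regs: r0:3,r1:Mul2,r2:Add1,r3:Add3
  c8: CDB Mul1=9; stall  regs: r0:3,r1:Mul2,r2:Add1,r3:Add3
  c9: stall  regs: r0:3,r1:Mul2,r2:Add1,r3:Add3
  c10: stall  regs: r0:3,r1:Mul2,r2:Add1,r3:Add3
  c11: CDB Add2=-8; issue SUB r0<-Add2  regs: r0:Add2,r1:Mul2,r2:Add1,r3:Add3
  c12: stall  regs: r0:Add2,r1:Mul2,r2:Add1,r3:Add3
  c13: stall  regs: r0:Add2,r1:Mul2,r2:Add1,r3:Add3
  c14: CDB Add1=-11; issue SUB r2<-Add1  regs: r0:Add2,r1:Mul2,r2:Add1,r3:Add3
  c15: CDB Add3=11  regs: r0:Add2,r1:Mul2,r2:Add1,r3:11
  c16: -  regs: r0:Add2,r1:Mul2,r2:Add1,r3:11
  c17: -  regs: r0:Add2,r1:Mul2,r2:Add1,r3:11
  c18: CDB Mul2=88  regs: r0:Add2,r1:88,r2:Add1,r3:11
  c19: -  regs: r0:Add2,r1:88,r2:Add1,r3:11
  c20: -  regs: r0:Add2,r1:88,r2:Add1,r3:11
  c21: CDB Add2=-99  regs: r0:-99,r1:88,r2:Add1,r3:11
  c22: -  regs: r0:-99,r1:88,r2:Add1,r3:11

STATUS = VALUE -99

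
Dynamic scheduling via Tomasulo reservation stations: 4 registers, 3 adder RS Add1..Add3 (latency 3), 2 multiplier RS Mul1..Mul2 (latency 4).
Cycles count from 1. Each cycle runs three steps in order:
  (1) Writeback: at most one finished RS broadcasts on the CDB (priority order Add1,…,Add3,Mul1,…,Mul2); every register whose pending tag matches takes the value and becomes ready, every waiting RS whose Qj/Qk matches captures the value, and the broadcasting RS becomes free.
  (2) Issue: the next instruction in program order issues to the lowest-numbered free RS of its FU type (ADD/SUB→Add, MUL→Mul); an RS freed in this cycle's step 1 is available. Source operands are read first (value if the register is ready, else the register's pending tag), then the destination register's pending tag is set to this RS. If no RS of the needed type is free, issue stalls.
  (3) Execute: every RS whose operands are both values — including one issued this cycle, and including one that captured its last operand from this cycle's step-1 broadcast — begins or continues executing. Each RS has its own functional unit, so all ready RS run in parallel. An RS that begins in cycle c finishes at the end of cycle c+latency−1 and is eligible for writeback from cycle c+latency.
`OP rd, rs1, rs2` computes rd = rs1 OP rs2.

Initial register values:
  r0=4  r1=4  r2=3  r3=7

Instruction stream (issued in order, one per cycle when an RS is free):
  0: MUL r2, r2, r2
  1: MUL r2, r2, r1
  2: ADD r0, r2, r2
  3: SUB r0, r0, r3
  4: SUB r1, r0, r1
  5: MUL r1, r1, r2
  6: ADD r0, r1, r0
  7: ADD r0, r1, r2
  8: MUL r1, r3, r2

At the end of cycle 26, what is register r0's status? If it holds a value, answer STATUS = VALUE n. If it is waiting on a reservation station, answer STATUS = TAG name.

STATUS = VALUE 2232

c1: issue MUL r2<-Mul1 | r0:4,r1:4,r2:Mul1,r3:7
c2: issue MUL r2<-Mul2 | r0:4,r1:4,r2:Mul2,r3:7
c3: issue ADD r0<-Add1 | r0:Add1,r1:4,r2:Mul2,r3:7
c4: issue SUB r0<-Add2 | r0:Add2,r1:4,r2:Mul2,r3:7
c5: CDB Mul1=9; issue SUB r1<-Add3 | r0:Add2,r1:Add3,r2:Mul2,r3:7
c6: issue MUL r1<-Mul1 | r0:Add2,r1:Mul1,r2:Mul2,r3:7
c7: stall | r0:Add2,r1:Mul1,r2:Mul2,r3:7
c8: stall | r0:Add2,r1:Mul1,r2:Mul2,r3:7
c9: CDB Mul2=36; stall | r0:Add2,r1:Mul1,r2:36,r3:7
c10: stall | r0:Add2,r1:Mul1,r2:36,r3:7
c11: stall | r0:Add2,r1:Mul1,r2:36,r3:7
c12: CDB Add1=72; issue ADD r0<-Add1 | r0:Add1,r1:Mul1,r2:36,r3:7
c13: stall | r0:Add1,r1:Mul1,r2:36,r3:7
c14: stall | r0:Add1,r1:Mul1,r2:36,r3:7
c15: CDB Add2=65; issue ADD r0<-Add2 | r0:Add2,r1:Mul1,r2:36,r3:7
c16: issue MUL r1<-Mul2 | r0:Add2,r1:Mul2,r2:36,r3:7
c17: - | r0:Add2,r1:Mul2,r2:36,r3:7
c18: CDB Add3=61 | r0:Add2,r1:Mul2,r2:36,r3:7
c19: - | r0:Add2,r1:Mul2,r2:36,r3:7
c20: CDB Mul2=252 | r0:Add2,r1:252,r2:36,r3:7
c21: - | r0:Add2,r1:252,r2:36,r3:7
c22: CDB Mul1=2196 | r0:Add2,r1:252,r2:36,r3:7
c23: - | r0:Add2,r1:252,r2:36,r3:7
c24: - | r0:Add2,r1:252,r2:36,r3:7
c25: CDB Add1=2261 | r0:Add2,r1:252,r2:36,r3:7
c26: CDB Add2=2232 | r0:2232,r1:252,r2:36,r3:7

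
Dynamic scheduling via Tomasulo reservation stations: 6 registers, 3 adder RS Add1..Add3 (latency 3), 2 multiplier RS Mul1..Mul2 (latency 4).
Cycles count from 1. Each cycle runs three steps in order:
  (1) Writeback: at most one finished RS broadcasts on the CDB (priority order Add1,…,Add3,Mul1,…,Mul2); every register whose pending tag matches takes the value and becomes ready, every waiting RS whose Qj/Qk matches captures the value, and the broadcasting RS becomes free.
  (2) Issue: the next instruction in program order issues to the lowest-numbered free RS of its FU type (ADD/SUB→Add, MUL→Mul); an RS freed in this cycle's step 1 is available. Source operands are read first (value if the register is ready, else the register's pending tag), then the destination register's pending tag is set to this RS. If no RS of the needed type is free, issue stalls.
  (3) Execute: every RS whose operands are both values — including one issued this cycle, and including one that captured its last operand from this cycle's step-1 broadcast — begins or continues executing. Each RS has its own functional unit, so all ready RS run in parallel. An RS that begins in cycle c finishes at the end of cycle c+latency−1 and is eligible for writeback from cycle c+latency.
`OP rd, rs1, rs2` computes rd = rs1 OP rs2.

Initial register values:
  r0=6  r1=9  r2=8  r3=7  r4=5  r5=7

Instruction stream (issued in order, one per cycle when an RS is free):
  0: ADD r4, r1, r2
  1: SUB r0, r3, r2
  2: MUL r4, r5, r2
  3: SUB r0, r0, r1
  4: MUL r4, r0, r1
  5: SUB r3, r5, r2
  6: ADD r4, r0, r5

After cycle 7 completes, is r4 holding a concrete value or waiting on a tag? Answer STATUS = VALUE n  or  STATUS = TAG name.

STATUS = TAG Add3

cycle 1: issue ADD r4<-Add1 // r0:6,r1:9,r2:8,r3:7,r4:Add1,r5:7
cycle 2: issue SUB r0<-Add2 // r0:Add2,r1:9,r2:8,r3:7,r4:Add1,r5:7
cycle 3: issue MUL r4<-Mul1 // r0:Add2,r1:9,r2:8,r3:7,r4:Mul1,r5:7
cycle 4: CDB Add1=17; issue SUB r0<-Add1 // r0:Add1,r1:9,r2:8,r3:7,r4:Mul1,r5:7
cycle 5: CDB Add2=-1; issue MUL r4<-Mul2 // r0:Add1,r1:9,r2:8,r3:7,r4:Mul2,r5:7
cycle 6: issue SUB r3<-Add2 // r0:Add1,r1:9,r2:8,r3:Add2,r4:Mul2,r5:7
cycle 7: CDB Mul1=56; issue ADD r4<-Add3 // r0:Add1,r1:9,r2:8,r3:Add2,r4:Add3,r5:7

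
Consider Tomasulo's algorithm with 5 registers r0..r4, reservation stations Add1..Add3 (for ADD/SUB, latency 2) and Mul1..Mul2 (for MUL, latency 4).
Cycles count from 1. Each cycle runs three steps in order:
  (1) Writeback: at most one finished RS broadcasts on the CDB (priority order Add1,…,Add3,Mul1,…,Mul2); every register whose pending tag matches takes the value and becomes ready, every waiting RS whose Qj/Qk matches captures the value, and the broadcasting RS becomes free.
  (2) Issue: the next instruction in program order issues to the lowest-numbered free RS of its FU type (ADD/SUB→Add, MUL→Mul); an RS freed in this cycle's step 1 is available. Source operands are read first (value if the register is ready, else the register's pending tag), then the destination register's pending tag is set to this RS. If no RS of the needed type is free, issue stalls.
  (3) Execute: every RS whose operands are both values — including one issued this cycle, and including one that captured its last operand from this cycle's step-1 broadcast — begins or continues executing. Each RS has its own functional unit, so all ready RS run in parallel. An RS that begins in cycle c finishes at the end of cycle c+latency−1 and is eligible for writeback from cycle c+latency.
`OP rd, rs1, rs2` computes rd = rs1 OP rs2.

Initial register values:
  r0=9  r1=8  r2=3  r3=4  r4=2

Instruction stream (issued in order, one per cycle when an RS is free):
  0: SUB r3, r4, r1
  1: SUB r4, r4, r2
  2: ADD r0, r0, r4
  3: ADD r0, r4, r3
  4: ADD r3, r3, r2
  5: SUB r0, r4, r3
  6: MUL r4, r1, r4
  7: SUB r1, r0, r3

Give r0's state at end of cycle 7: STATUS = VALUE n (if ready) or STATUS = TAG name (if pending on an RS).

STATUS = TAG Add1

c1: issue SUB r3<-Add1 | r0:9,r1:8,r2:3,r3:Add1,r4:2
c2: issue SUB r4<-Add2 | r0:9,r1:8,r2:3,r3:Add1,r4:Add2
c3: CDB Add1=-6; issue ADD r0<-Add1 | r0:Add1,r1:8,r2:3,r3:-6,r4:Add2
c4: CDB Add2=-1; issue ADD r0<-Add2 | r0:Add2,r1:8,r2:3,r3:-6,r4:-1
c5: issue ADD r3<-Add3 | r0:Add2,r1:8,r2:3,r3:Add3,r4:-1
c6: CDB Add1=8; issue SUB r0<-Add1 | r0:Add1,r1:8,r2:3,r3:Add3,r4:-1
c7: CDB Add2=-7; issue MUL r4<-Mul1 | r0:Add1,r1:8,r2:3,r3:Add3,r4:Mul1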